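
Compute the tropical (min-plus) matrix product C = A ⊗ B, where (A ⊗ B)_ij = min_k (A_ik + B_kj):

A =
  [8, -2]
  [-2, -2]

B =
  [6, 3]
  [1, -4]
A ⊗ B =
  [-1, -6]
  [-1, -6]

Apply the min-plus product entry-by-entry:
  C[0][0] = min over k of (A[0][0] + B[0][0] = 8 + 6 = 14, A[0][1] + B[1][0] = -2 + 1 = -1) = -1 (attained at k = 1)
  C[0][1] = min over k of (A[0][0] + B[0][1] = 8 + 3 = 11, A[0][1] + B[1][1] = -2 + -4 = -6) = -6 (attained at k = 1)
  C[1][0] = min over k of (A[1][0] + B[0][0] = -2 + 6 = 4, A[1][1] + B[1][0] = -2 + 1 = -1) = -1 (attained at k = 1)
  C[1][1] = min over k of (A[1][0] + B[0][1] = -2 + 3 = 1, A[1][1] + B[1][1] = -2 + -4 = -6) = -6 (attained at k = 1)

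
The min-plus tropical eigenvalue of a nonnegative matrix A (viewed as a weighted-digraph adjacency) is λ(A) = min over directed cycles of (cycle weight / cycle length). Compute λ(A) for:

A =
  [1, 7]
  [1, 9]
λ(A) = 1

Enumerate directed cycles and compute their means (weight / length). Sample:
  cycle 0 → 0: weight = 1, length = 1, mean = 1/1 ≈ 1.000
  cycle 1 → 1: weight = 9, length = 1, mean = 9/1 ≈ 9.000
  cycle 0 → 1 → 0: weight = 8, length = 2, mean = 8/2 ≈ 4.000
  cycle 1 → 0 → 1: weight = 8, length = 2, mean = 8/2 ≈ 4.000
Minimum mean = 1.000, attained e.g. along the cycle 0 → 0 with weight 1 and length 1. So λ(A) = 1/1 = 1.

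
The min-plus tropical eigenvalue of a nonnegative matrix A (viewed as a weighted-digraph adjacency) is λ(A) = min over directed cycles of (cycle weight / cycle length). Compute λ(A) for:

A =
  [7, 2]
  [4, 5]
λ(A) = 3

Enumerate directed cycles and compute their means (weight / length). Sample:
  cycle 0 → 0: weight = 7, length = 1, mean = 7/1 ≈ 7.000
  cycle 1 → 1: weight = 5, length = 1, mean = 5/1 ≈ 5.000
  cycle 0 → 1 → 0: weight = 6, length = 2, mean = 6/2 ≈ 3.000
  cycle 1 → 0 → 1: weight = 6, length = 2, mean = 6/2 ≈ 3.000
Minimum mean = 3.000, attained e.g. along the cycle 0 → 1 → 0 with weight 6 and length 2. So λ(A) = 6/2 = 3.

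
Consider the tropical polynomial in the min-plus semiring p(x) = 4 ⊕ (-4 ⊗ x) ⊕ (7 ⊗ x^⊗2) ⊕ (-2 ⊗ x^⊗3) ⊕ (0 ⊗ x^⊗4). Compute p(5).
p(5) = 1

A tropical monomial a ⊗ x^⊗i evaluates to a + i · x. Evaluating each term at x = 5:
  Term 0 contributes 4 + 0 · 5 = 4
  Term 1 contributes -4 + 1 · 5 = 1
  Term 2 contributes 7 + 2 · 5 = 17
  Term 3 contributes -2 + 3 · 5 = 13
  Term 4 contributes 0 + 4 · 5 = 20
p(5) = ⊕ of these = min[4, 1, 17, 13, 20] = 1.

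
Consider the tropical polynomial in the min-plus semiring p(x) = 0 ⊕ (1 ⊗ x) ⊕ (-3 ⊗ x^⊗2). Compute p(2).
p(2) = 0

A tropical monomial a ⊗ x^⊗i evaluates to a + i · x. Evaluating each term at x = 2:
  Term 0 contributes 0 + 0 · 2 = 0
  Term 1 contributes 1 + 1 · 2 = 3
  Term 2 contributes -3 + 2 · 2 = 1
p(2) = ⊕ of these = min[0, 3, 1] = 0.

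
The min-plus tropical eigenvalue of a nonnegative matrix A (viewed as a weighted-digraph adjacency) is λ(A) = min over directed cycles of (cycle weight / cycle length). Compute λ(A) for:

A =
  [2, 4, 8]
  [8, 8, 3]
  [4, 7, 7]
λ(A) = 2

Enumerate directed cycles and compute their means (weight / length). Sample:
  cycle 0 → 0: weight = 2, length = 1, mean = 2/1 ≈ 2.000
  cycle 1 → 1: weight = 8, length = 1, mean = 8/1 ≈ 8.000
  cycle 2 → 2: weight = 7, length = 1, mean = 7/1 ≈ 7.000
  cycle 0 → 1 → 0: weight = 12, length = 2, mean = 12/2 ≈ 6.000
  cycle 0 → 2 → 0: weight = 12, length = 2, mean = 12/2 ≈ 6.000
  cycle 1 → 0 → 1: weight = 12, length = 2, mean = 12/2 ≈ 6.000
Minimum mean = 2.000, attained e.g. along the cycle 0 → 0 with weight 2 and length 1. So λ(A) = 2/1 = 2.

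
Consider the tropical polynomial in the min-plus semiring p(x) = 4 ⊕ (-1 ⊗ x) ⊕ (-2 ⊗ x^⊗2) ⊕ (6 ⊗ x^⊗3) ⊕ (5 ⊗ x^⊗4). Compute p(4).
p(4) = 3

A tropical monomial a ⊗ x^⊗i evaluates to a + i · x. Evaluating each term at x = 4:
  Term 0 contributes 4 + 0 · 4 = 4
  Term 1 contributes -1 + 1 · 4 = 3
  Term 2 contributes -2 + 2 · 4 = 6
  Term 3 contributes 6 + 3 · 4 = 18
  Term 4 contributes 5 + 4 · 4 = 21
p(4) = ⊕ of these = min[4, 3, 6, 18, 21] = 3.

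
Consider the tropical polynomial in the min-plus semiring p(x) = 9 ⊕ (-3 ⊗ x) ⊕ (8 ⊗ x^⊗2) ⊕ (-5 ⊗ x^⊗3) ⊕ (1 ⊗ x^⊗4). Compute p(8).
p(8) = 5

A tropical monomial a ⊗ x^⊗i evaluates to a + i · x. Evaluating each term at x = 8:
  Term 0 contributes 9 + 0 · 8 = 9
  Term 1 contributes -3 + 1 · 8 = 5
  Term 2 contributes 8 + 2 · 8 = 24
  Term 3 contributes -5 + 3 · 8 = 19
  Term 4 contributes 1 + 4 · 8 = 33
p(8) = ⊕ of these = min[9, 5, 24, 19, 33] = 5.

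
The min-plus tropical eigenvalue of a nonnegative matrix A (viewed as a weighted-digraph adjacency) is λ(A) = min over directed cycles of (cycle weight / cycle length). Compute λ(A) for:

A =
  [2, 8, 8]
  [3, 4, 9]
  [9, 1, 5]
λ(A) = 2

Enumerate directed cycles and compute their means (weight / length). Sample:
  cycle 0 → 0: weight = 2, length = 1, mean = 2/1 ≈ 2.000
  cycle 1 → 1: weight = 4, length = 1, mean = 4/1 ≈ 4.000
  cycle 2 → 2: weight = 5, length = 1, mean = 5/1 ≈ 5.000
  cycle 0 → 1 → 0: weight = 11, length = 2, mean = 11/2 ≈ 5.500
  cycle 0 → 2 → 0: weight = 17, length = 2, mean = 17/2 ≈ 8.500
  cycle 1 → 0 → 1: weight = 11, length = 2, mean = 11/2 ≈ 5.500
Minimum mean = 2.000, attained e.g. along the cycle 0 → 0 with weight 2 and length 1. So λ(A) = 2/1 = 2.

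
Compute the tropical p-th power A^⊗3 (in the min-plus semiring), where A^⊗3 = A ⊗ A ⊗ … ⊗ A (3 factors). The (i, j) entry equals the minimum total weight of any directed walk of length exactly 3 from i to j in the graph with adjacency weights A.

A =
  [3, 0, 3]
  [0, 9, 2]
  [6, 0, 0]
A^⊗3 =
  [3, 0, 2]
  [0, 2, 2]
  [0, 0, 0]

Each entry (A^⊗3)_ij equals the minimum over all length-3 walks i = v_0 → v_1 → … → v_3 = j of Σ_t A[v_t][v_{t+1}]. For example, for (i, j) = (0, 2) we minimise over 9 possible intermediate vertex sequences; the minimum is 2, attained along the walk 0 → 1 → 2 → 2.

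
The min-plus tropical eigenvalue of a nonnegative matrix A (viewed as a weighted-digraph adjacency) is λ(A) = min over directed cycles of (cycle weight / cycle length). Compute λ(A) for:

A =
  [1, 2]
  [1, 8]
λ(A) = 1

Enumerate directed cycles and compute their means (weight / length). Sample:
  cycle 0 → 0: weight = 1, length = 1, mean = 1/1 ≈ 1.000
  cycle 1 → 1: weight = 8, length = 1, mean = 8/1 ≈ 8.000
  cycle 0 → 1 → 0: weight = 3, length = 2, mean = 3/2 ≈ 1.500
  cycle 1 → 0 → 1: weight = 3, length = 2, mean = 3/2 ≈ 1.500
Minimum mean = 1.000, attained e.g. along the cycle 0 → 0 with weight 1 and length 1. So λ(A) = 1/1 = 1.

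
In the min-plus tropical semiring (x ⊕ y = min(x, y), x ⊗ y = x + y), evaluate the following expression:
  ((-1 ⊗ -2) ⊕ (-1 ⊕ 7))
((-1 ⊗ -2) ⊕ (-1 ⊕ 7)) = -3

Expand innermost to outermost. Recall ⊕ takes the minimum of its arguments and ⊗ takes their sum. Working out the expression ((-1 ⊗ -2) ⊕ (-1 ⊕ 7)) gives -3.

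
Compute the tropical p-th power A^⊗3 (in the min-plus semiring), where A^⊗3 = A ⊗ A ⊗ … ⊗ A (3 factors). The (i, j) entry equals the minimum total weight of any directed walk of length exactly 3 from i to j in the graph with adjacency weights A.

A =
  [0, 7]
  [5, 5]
A^⊗3 =
  [0, 7]
  [5, 12]

Each entry (A^⊗3)_ij equals the minimum over all length-3 walks i = v_0 → v_1 → … → v_3 = j of Σ_t A[v_t][v_{t+1}]. For example, for (i, j) = (0, 1) we minimise over 4 possible intermediate vertex sequences; the minimum is 7, attained along the walk 0 → 0 → 0 → 1.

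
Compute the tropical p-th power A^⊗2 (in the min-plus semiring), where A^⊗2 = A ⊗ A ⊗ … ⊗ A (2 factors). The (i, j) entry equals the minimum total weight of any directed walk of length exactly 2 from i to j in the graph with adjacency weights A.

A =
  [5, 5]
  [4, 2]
A^⊗2 =
  [9, 7]
  [6, 4]

Each entry (A^⊗2)_ij equals the minimum over all length-2 walks i = v_0 → v_1 → … → v_2 = j of Σ_t A[v_t][v_{t+1}]. For example, for (i, j) = (0, 1) we minimise over 2 possible intermediate vertex sequences; the minimum is 7, attained along the walk 0 → 1 → 1.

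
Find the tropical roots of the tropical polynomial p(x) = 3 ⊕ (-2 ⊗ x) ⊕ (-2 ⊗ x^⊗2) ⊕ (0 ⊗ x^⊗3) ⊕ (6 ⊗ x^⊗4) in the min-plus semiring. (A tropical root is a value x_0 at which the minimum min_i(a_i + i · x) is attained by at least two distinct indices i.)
Roots: {-6, -2, 0, 5}

Each tropical root is a break point of the lower envelope of the lines y = a_i + i · x (there are 5 lines, with slopes 0, 1, ..., 4). Only the lines that attain the minimum somewhere contribute to roots; other lines are dominated. Here the surviving (envelope) indices are i = 4, i = 3, i = 2, i = 1, i = 0.
Intersections between consecutive envelope lines give the roots: for adjacent envelope indices i < j the intersection is x = (a_i − a_j) / (j − i). Reading off the sorted break points: {-6, -2, 0, 5}.
Verification: at each break x_0, at least two indices attain the minimum of min_i(a_i + i · x_0).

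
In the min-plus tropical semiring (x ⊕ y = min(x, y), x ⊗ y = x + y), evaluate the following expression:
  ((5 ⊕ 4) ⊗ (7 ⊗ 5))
((5 ⊕ 4) ⊗ (7 ⊗ 5)) = 16

Expand innermost to outermost. Recall ⊕ takes the minimum of its arguments and ⊗ takes their sum. Working out the expression ((5 ⊕ 4) ⊗ (7 ⊗ 5)) gives 16.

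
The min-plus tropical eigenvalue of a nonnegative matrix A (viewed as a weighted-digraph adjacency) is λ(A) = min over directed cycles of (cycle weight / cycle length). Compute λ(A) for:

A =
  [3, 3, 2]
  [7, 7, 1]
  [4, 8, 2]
λ(A) = 2

Enumerate directed cycles and compute their means (weight / length). Sample:
  cycle 0 → 0: weight = 3, length = 1, mean = 3/1 ≈ 3.000
  cycle 1 → 1: weight = 7, length = 1, mean = 7/1 ≈ 7.000
  cycle 2 → 2: weight = 2, length = 1, mean = 2/1 ≈ 2.000
  cycle 0 → 1 → 0: weight = 10, length = 2, mean = 10/2 ≈ 5.000
  cycle 0 → 2 → 0: weight = 6, length = 2, mean = 6/2 ≈ 3.000
  cycle 1 → 0 → 1: weight = 10, length = 2, mean = 10/2 ≈ 5.000
Minimum mean = 2.000, attained e.g. along the cycle 2 → 2 with weight 2 and length 1. So λ(A) = 2/1 = 2.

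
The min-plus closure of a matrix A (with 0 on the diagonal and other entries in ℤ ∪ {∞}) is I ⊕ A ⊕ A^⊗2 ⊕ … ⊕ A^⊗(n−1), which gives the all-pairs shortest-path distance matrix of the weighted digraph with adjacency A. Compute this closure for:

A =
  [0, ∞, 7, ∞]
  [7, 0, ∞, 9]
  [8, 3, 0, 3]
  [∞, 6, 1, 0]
Closure =
  [0, 10, 7, 10]
  [7, 0, 10, 9]
  [8, 3, 0, 3]
  [9, 4, 1, 0]

This is the Floyd-Warshall all-pairs shortest-path computation. For each intermediate vertex k = 0, 1, …, 3, update dist[i][j] ← min(dist[i][j], dist[i][k] + dist[k][j]). The final matrix gives, for each (i, j), the minimum total weight of any directed path from i to j (possibly empty when i = j).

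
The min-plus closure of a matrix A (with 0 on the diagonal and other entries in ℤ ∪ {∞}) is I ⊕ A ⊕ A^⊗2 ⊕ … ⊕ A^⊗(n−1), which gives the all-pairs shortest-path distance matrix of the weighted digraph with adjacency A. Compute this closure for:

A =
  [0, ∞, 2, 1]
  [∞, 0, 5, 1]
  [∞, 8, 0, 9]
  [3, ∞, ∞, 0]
Closure =
  [0, 10, 2, 1]
  [4, 0, 5, 1]
  [12, 8, 0, 9]
  [3, 13, 5, 0]

This is the Floyd-Warshall all-pairs shortest-path computation. For each intermediate vertex k = 0, 1, …, 3, update dist[i][j] ← min(dist[i][j], dist[i][k] + dist[k][j]). The final matrix gives, for each (i, j), the minimum total weight of any directed path from i to j (possibly empty when i = j).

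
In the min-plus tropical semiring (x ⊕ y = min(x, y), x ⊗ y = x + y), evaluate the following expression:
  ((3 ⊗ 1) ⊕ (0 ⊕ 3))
((3 ⊗ 1) ⊕ (0 ⊕ 3)) = 0

Expand innermost to outermost. Recall ⊕ takes the minimum of its arguments and ⊗ takes their sum. Working out the expression ((3 ⊗ 1) ⊕ (0 ⊕ 3)) gives 0.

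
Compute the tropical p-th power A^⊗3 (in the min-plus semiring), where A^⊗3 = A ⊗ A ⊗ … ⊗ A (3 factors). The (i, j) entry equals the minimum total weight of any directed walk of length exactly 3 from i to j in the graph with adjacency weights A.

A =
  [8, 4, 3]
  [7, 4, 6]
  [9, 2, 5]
A^⊗3 =
  [12, 9, 11]
  [15, 12, 14]
  [13, 10, 12]

Each entry (A^⊗3)_ij equals the minimum over all length-3 walks i = v_0 → v_1 → … → v_3 = j of Σ_t A[v_t][v_{t+1}]. For example, for (i, j) = (0, 2) we minimise over 9 possible intermediate vertex sequences; the minimum is 11, attained along the walk 0 → 2 → 1 → 2.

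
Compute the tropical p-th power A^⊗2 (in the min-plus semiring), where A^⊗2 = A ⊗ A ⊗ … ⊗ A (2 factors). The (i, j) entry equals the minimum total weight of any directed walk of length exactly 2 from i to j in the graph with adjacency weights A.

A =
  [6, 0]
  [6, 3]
A^⊗2 =
  [6, 3]
  [9, 6]

Each entry (A^⊗2)_ij equals the minimum over all length-2 walks i = v_0 → v_1 → … → v_2 = j of Σ_t A[v_t][v_{t+1}]. For example, for (i, j) = (0, 1) we minimise over 2 possible intermediate vertex sequences; the minimum is 3, attained along the walk 0 → 1 → 1.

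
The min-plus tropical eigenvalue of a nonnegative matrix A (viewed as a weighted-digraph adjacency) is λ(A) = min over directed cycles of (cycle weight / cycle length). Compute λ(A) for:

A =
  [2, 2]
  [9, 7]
λ(A) = 2

Enumerate directed cycles and compute their means (weight / length). Sample:
  cycle 0 → 0: weight = 2, length = 1, mean = 2/1 ≈ 2.000
  cycle 1 → 1: weight = 7, length = 1, mean = 7/1 ≈ 7.000
  cycle 0 → 1 → 0: weight = 11, length = 2, mean = 11/2 ≈ 5.500
  cycle 1 → 0 → 1: weight = 11, length = 2, mean = 11/2 ≈ 5.500
Minimum mean = 2.000, attained e.g. along the cycle 0 → 0 with weight 2 and length 1. So λ(A) = 2/1 = 2.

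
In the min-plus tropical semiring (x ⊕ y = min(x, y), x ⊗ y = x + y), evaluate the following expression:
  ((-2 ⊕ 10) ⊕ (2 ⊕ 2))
((-2 ⊕ 10) ⊕ (2 ⊕ 2)) = -2

Expand innermost to outermost. Recall ⊕ takes the minimum of its arguments and ⊗ takes their sum. Working out the expression ((-2 ⊕ 10) ⊕ (2 ⊕ 2)) gives -2.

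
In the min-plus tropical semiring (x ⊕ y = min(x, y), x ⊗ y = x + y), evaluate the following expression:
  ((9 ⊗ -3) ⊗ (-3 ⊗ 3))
((9 ⊗ -3) ⊗ (-3 ⊗ 3)) = 6

Expand innermost to outermost. Recall ⊕ takes the minimum of its arguments and ⊗ takes their sum. Working out the expression ((9 ⊗ -3) ⊗ (-3 ⊗ 3)) gives 6.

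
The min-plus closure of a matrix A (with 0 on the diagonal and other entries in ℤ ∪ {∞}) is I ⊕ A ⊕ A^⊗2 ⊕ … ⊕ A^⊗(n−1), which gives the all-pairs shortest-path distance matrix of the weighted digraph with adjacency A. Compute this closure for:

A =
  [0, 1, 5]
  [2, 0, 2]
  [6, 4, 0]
Closure =
  [0, 1, 3]
  [2, 0, 2]
  [6, 4, 0]

This is the Floyd-Warshall all-pairs shortest-path computation. For each intermediate vertex k = 0, 1, …, 2, update dist[i][j] ← min(dist[i][j], dist[i][k] + dist[k][j]). The final matrix gives, for each (i, j), the minimum total weight of any directed path from i to j (possibly empty when i = j).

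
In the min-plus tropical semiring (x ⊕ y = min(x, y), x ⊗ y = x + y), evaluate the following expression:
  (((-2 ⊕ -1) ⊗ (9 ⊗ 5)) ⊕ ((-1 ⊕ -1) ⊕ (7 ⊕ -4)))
(((-2 ⊕ -1) ⊗ (9 ⊗ 5)) ⊕ ((-1 ⊕ -1) ⊕ (7 ⊕ -4))) = -4

Expand innermost to outermost. Recall ⊕ takes the minimum of its arguments and ⊗ takes their sum. Working out the expression (((-2 ⊕ -1) ⊗ (9 ⊗ 5)) ⊕ ((-1 ⊕ -1) ⊕ (7 ⊕ -4))) gives -4.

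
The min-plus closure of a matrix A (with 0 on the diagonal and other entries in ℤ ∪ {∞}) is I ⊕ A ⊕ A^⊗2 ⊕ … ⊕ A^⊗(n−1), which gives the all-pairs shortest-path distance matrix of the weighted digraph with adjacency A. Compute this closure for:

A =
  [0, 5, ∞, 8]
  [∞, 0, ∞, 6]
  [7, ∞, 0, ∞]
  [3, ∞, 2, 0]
Closure =
  [0, 5, 10, 8]
  [9, 0, 8, 6]
  [7, 12, 0, 15]
  [3, 8, 2, 0]

This is the Floyd-Warshall all-pairs shortest-path computation. For each intermediate vertex k = 0, 1, …, 3, update dist[i][j] ← min(dist[i][j], dist[i][k] + dist[k][j]). The final matrix gives, for each (i, j), the minimum total weight of any directed path from i to j (possibly empty when i = j).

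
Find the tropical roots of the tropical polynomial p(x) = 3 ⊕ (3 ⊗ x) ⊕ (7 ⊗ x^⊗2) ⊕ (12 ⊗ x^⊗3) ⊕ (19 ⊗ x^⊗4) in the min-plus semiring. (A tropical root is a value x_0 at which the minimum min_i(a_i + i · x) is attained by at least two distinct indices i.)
Roots: {-7, -5, -4, 0}

Each tropical root is a break point of the lower envelope of the lines y = a_i + i · x (there are 5 lines, with slopes 0, 1, ..., 4). Only the lines that attain the minimum somewhere contribute to roots; other lines are dominated. Here the surviving (envelope) indices are i = 4, i = 3, i = 2, i = 1, i = 0.
Intersections between consecutive envelope lines give the roots: for adjacent envelope indices i < j the intersection is x = (a_i − a_j) / (j − i). Reading off the sorted break points: {-7, -5, -4, 0}.
Verification: at each break x_0, at least two indices attain the minimum of min_i(a_i + i · x_0).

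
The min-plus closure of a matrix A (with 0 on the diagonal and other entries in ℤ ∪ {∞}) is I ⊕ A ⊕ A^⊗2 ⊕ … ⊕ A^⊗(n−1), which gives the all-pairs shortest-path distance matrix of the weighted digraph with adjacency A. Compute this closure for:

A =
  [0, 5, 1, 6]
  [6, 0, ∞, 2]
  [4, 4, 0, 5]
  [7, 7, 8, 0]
Closure =
  [0, 5, 1, 6]
  [6, 0, 7, 2]
  [4, 4, 0, 5]
  [7, 7, 8, 0]

This is the Floyd-Warshall all-pairs shortest-path computation. For each intermediate vertex k = 0, 1, …, 3, update dist[i][j] ← min(dist[i][j], dist[i][k] + dist[k][j]). The final matrix gives, for each (i, j), the minimum total weight of any directed path from i to j (possibly empty when i = j).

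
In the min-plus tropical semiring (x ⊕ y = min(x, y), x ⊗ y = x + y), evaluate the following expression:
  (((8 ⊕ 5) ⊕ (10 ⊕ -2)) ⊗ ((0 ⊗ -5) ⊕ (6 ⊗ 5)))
(((8 ⊕ 5) ⊕ (10 ⊕ -2)) ⊗ ((0 ⊗ -5) ⊕ (6 ⊗ 5))) = -7

Expand innermost to outermost. Recall ⊕ takes the minimum of its arguments and ⊗ takes their sum. Working out the expression (((8 ⊕ 5) ⊕ (10 ⊕ -2)) ⊗ ((0 ⊗ -5) ⊕ (6 ⊗ 5))) gives -7.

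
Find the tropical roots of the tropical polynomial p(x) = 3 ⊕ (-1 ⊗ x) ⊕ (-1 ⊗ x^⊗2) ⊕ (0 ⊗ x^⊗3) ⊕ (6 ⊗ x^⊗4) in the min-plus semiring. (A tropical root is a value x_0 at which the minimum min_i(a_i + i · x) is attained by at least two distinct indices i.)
Roots: {-6, -1, 0, 4}

Each tropical root is a break point of the lower envelope of the lines y = a_i + i · x (there are 5 lines, with slopes 0, 1, ..., 4). Only the lines that attain the minimum somewhere contribute to roots; other lines are dominated. Here the surviving (envelope) indices are i = 4, i = 3, i = 2, i = 1, i = 0.
Intersections between consecutive envelope lines give the roots: for adjacent envelope indices i < j the intersection is x = (a_i − a_j) / (j − i). Reading off the sorted break points: {-6, -1, 0, 4}.
Verification: at each break x_0, at least two indices attain the minimum of min_i(a_i + i · x_0).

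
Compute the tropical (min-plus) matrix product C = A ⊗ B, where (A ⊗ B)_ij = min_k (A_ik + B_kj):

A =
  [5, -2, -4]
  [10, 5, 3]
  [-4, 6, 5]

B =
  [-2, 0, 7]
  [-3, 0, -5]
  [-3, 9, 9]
A ⊗ B =
  [-7, -2, -7]
  [0, 5, 0]
  [-6, -4, 1]

Apply the min-plus product entry-by-entry:
  C[0][0] = min over k of (A[0][0] + B[0][0] = 5 + -2 = 3, A[0][1] + B[1][0] = -2 + -3 = -5, A[0][2] + B[2][0] = -4 + -3 = -7) = -7 (attained at k = 2)
  C[0][1] = min over k of (A[0][0] + B[0][1] = 5 + 0 = 5, A[0][1] + B[1][1] = -2 + 0 = -2, A[0][2] + B[2][1] = -4 + 9 = 5) = -2 (attained at k = 1)
  C[0][2] = min over k of (A[0][0] + B[0][2] = 5 + 7 = 12, A[0][1] + B[1][2] = -2 + -5 = -7, A[0][2] + B[2][2] = -4 + 9 = 5) = -7 (attained at k = 1)
  C[1][0] = min over k of (A[1][0] + B[0][0] = 10 + -2 = 8, A[1][1] + B[1][0] = 5 + -3 = 2, A[1][2] + B[2][0] = 3 + -3 = 0) = 0 (attained at k = 2)
  C[1][1] = min over k of (A[1][0] + B[0][1] = 10 + 0 = 10, A[1][1] + B[1][1] = 5 + 0 = 5, A[1][2] + B[2][1] = 3 + 9 = 12) = 5 (attained at k = 1)
  C[1][2] = min over k of (A[1][0] + B[0][2] = 10 + 7 = 17, A[1][1] + B[1][2] = 5 + -5 = 0, A[1][2] + B[2][2] = 3 + 9 = 12) = 0 (attained at k = 1)
  C[2][0] = min over k of (A[2][0] + B[0][0] = -4 + -2 = -6, A[2][1] + B[1][0] = 6 + -3 = 3, A[2][2] + B[2][0] = 5 + -3 = 2) = -6 (attained at k = 0)
  C[2][1] = min over k of (A[2][0] + B[0][1] = -4 + 0 = -4, A[2][1] + B[1][1] = 6 + 0 = 6, A[2][2] + B[2][1] = 5 + 9 = 14) = -4 (attained at k = 0)
  C[2][2] = min over k of (A[2][0] + B[0][2] = -4 + 7 = 3, A[2][1] + B[1][2] = 6 + -5 = 1, A[2][2] + B[2][2] = 5 + 9 = 14) = 1 (attained at k = 1)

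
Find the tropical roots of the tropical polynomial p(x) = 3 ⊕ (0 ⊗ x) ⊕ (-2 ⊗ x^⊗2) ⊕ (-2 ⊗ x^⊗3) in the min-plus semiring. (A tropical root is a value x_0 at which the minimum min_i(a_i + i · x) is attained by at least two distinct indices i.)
Roots: {0, 2, 3}

Each tropical root is a break point of the lower envelope of the lines y = a_i + i · x (there are 4 lines, with slopes 0, 1, ..., 3). Only the lines that attain the minimum somewhere contribute to roots; other lines are dominated. Here the surviving (envelope) indices are i = 3, i = 2, i = 1, i = 0.
Intersections between consecutive envelope lines give the roots: for adjacent envelope indices i < j the intersection is x = (a_i − a_j) / (j − i). Reading off the sorted break points: {0, 2, 3}.
Verification: at each break x_0, at least two indices attain the minimum of min_i(a_i + i · x_0).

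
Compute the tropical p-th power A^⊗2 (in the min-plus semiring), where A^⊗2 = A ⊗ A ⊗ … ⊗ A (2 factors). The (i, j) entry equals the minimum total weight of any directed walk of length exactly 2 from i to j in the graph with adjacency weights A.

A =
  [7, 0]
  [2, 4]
A^⊗2 =
  [2, 4]
  [6, 2]

Each entry (A^⊗2)_ij equals the minimum over all length-2 walks i = v_0 → v_1 → … → v_2 = j of Σ_t A[v_t][v_{t+1}]. For example, for (i, j) = (0, 1) we minimise over 2 possible intermediate vertex sequences; the minimum is 4, attained along the walk 0 → 1 → 1.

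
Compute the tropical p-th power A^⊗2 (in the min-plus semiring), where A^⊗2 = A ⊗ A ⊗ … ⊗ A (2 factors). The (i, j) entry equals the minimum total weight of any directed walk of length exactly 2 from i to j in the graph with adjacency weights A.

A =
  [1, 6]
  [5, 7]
A^⊗2 =
  [2, 7]
  [6, 11]

Each entry (A^⊗2)_ij equals the minimum over all length-2 walks i = v_0 → v_1 → … → v_2 = j of Σ_t A[v_t][v_{t+1}]. For example, for (i, j) = (0, 1) we minimise over 2 possible intermediate vertex sequences; the minimum is 7, attained along the walk 0 → 0 → 1.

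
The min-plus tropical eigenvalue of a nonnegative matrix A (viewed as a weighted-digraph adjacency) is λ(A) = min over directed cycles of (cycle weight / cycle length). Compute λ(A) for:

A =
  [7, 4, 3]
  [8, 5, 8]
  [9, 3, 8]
λ(A) = 14/3

Enumerate directed cycles and compute their means (weight / length). Sample:
  cycle 0 → 0: weight = 7, length = 1, mean = 7/1 ≈ 7.000
  cycle 1 → 1: weight = 5, length = 1, mean = 5/1 ≈ 5.000
  cycle 2 → 2: weight = 8, length = 1, mean = 8/1 ≈ 8.000
  cycle 0 → 1 → 0: weight = 12, length = 2, mean = 12/2 ≈ 6.000
  cycle 0 → 2 → 0: weight = 12, length = 2, mean = 12/2 ≈ 6.000
  cycle 1 → 0 → 1: weight = 12, length = 2, mean = 12/2 ≈ 6.000
Minimum mean = 4.667, attained e.g. along the cycle 0 → 2 → 1 → 0 with weight 14 and length 3. So λ(A) = 14/3 = 14/3.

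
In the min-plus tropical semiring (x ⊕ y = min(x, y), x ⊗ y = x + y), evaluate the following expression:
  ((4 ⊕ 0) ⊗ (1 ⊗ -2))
((4 ⊕ 0) ⊗ (1 ⊗ -2)) = -1

Expand innermost to outermost. Recall ⊕ takes the minimum of its arguments and ⊗ takes their sum. Working out the expression ((4 ⊕ 0) ⊗ (1 ⊗ -2)) gives -1.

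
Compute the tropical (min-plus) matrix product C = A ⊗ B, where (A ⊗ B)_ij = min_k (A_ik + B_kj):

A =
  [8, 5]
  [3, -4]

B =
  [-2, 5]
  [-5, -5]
A ⊗ B =
  [0, 0]
  [-9, -9]

Apply the min-plus product entry-by-entry:
  C[0][0] = min over k of (A[0][0] + B[0][0] = 8 + -2 = 6, A[0][1] + B[1][0] = 5 + -5 = 0) = 0 (attained at k = 1)
  C[0][1] = min over k of (A[0][0] + B[0][1] = 8 + 5 = 13, A[0][1] + B[1][1] = 5 + -5 = 0) = 0 (attained at k = 1)
  C[1][0] = min over k of (A[1][0] + B[0][0] = 3 + -2 = 1, A[1][1] + B[1][0] = -4 + -5 = -9) = -9 (attained at k = 1)
  C[1][1] = min over k of (A[1][0] + B[0][1] = 3 + 5 = 8, A[1][1] + B[1][1] = -4 + -5 = -9) = -9 (attained at k = 1)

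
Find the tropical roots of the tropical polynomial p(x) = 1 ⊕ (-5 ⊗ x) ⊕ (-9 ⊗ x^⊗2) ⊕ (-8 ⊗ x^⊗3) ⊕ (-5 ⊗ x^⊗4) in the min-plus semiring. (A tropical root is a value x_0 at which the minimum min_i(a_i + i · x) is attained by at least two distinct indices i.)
Roots: {-3, -1, 4, 6}

Each tropical root is a break point of the lower envelope of the lines y = a_i + i · x (there are 5 lines, with slopes 0, 1, ..., 4). Only the lines that attain the minimum somewhere contribute to roots; other lines are dominated. Here the surviving (envelope) indices are i = 4, i = 3, i = 2, i = 1, i = 0.
Intersections between consecutive envelope lines give the roots: for adjacent envelope indices i < j the intersection is x = (a_i − a_j) / (j − i). Reading off the sorted break points: {-3, -1, 4, 6}.
Verification: at each break x_0, at least two indices attain the minimum of min_i(a_i + i · x_0).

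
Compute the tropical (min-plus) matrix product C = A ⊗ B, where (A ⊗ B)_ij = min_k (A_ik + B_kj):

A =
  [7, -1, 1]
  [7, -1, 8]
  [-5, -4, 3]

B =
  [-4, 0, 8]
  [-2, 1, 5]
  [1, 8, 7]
A ⊗ B =
  [-3, 0, 4]
  [-3, 0, 4]
  [-9, -5, 1]

Apply the min-plus product entry-by-entry:
  C[0][0] = min over k of (A[0][0] + B[0][0] = 7 + -4 = 3, A[0][1] + B[1][0] = -1 + -2 = -3, A[0][2] + B[2][0] = 1 + 1 = 2) = -3 (attained at k = 1)
  C[0][1] = min over k of (A[0][0] + B[0][1] = 7 + 0 = 7, A[0][1] + B[1][1] = -1 + 1 = 0, A[0][2] + B[2][1] = 1 + 8 = 9) = 0 (attained at k = 1)
  C[0][2] = min over k of (A[0][0] + B[0][2] = 7 + 8 = 15, A[0][1] + B[1][2] = -1 + 5 = 4, A[0][2] + B[2][2] = 1 + 7 = 8) = 4 (attained at k = 1)
  C[1][0] = min over k of (A[1][0] + B[0][0] = 7 + -4 = 3, A[1][1] + B[1][0] = -1 + -2 = -3, A[1][2] + B[2][0] = 8 + 1 = 9) = -3 (attained at k = 1)
  C[1][1] = min over k of (A[1][0] + B[0][1] = 7 + 0 = 7, A[1][1] + B[1][1] = -1 + 1 = 0, A[1][2] + B[2][1] = 8 + 8 = 16) = 0 (attained at k = 1)
  C[1][2] = min over k of (A[1][0] + B[0][2] = 7 + 8 = 15, A[1][1] + B[1][2] = -1 + 5 = 4, A[1][2] + B[2][2] = 8 + 7 = 15) = 4 (attained at k = 1)
  C[2][0] = min over k of (A[2][0] + B[0][0] = -5 + -4 = -9, A[2][1] + B[1][0] = -4 + -2 = -6, A[2][2] + B[2][0] = 3 + 1 = 4) = -9 (attained at k = 0)
  C[2][1] = min over k of (A[2][0] + B[0][1] = -5 + 0 = -5, A[2][1] + B[1][1] = -4 + 1 = -3, A[2][2] + B[2][1] = 3 + 8 = 11) = -5 (attained at k = 0)
  C[2][2] = min over k of (A[2][0] + B[0][2] = -5 + 8 = 3, A[2][1] + B[1][2] = -4 + 5 = 1, A[2][2] + B[2][2] = 3 + 7 = 10) = 1 (attained at k = 1)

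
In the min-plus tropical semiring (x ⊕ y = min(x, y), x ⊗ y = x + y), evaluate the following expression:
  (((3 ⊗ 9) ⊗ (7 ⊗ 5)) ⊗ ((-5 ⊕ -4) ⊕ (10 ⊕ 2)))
(((3 ⊗ 9) ⊗ (7 ⊗ 5)) ⊗ ((-5 ⊕ -4) ⊕ (10 ⊕ 2))) = 19

Expand innermost to outermost. Recall ⊕ takes the minimum of its arguments and ⊗ takes their sum. Working out the expression (((3 ⊗ 9) ⊗ (7 ⊗ 5)) ⊗ ((-5 ⊕ -4) ⊕ (10 ⊕ 2))) gives 19.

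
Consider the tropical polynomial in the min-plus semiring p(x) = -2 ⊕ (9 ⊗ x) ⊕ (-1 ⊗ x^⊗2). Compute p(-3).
p(-3) = -7

A tropical monomial a ⊗ x^⊗i evaluates to a + i · x. Evaluating each term at x = -3:
  Term 0 contributes -2 + 0 · -3 = -2
  Term 1 contributes 9 + 1 · -3 = 6
  Term 2 contributes -1 + 2 · -3 = -7
p(-3) = ⊕ of these = min[-2, 6, -7] = -7.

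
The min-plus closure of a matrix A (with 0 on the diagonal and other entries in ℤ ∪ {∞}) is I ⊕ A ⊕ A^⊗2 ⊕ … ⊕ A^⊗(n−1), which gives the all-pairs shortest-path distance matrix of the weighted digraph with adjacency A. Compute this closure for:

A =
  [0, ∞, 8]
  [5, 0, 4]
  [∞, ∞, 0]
Closure =
  [0, ∞, 8]
  [5, 0, 4]
  [∞, ∞, 0]

This is the Floyd-Warshall all-pairs shortest-path computation. For each intermediate vertex k = 0, 1, …, 2, update dist[i][j] ← min(dist[i][j], dist[i][k] + dist[k][j]). The final matrix gives, for each (i, j), the minimum total weight of any directed path from i to j (possibly empty when i = j).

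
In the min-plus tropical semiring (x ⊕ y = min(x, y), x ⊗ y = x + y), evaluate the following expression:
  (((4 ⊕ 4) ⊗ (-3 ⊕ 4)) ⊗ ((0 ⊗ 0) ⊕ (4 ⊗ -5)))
(((4 ⊕ 4) ⊗ (-3 ⊕ 4)) ⊗ ((0 ⊗ 0) ⊕ (4 ⊗ -5))) = 0

Expand innermost to outermost. Recall ⊕ takes the minimum of its arguments and ⊗ takes their sum. Working out the expression (((4 ⊕ 4) ⊗ (-3 ⊕ 4)) ⊗ ((0 ⊗ 0) ⊕ (4 ⊗ -5))) gives 0.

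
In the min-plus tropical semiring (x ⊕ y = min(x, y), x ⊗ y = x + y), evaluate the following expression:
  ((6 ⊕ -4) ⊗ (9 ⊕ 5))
((6 ⊕ -4) ⊗ (9 ⊕ 5)) = 1

Expand innermost to outermost. Recall ⊕ takes the minimum of its arguments and ⊗ takes their sum. Working out the expression ((6 ⊕ -4) ⊗ (9 ⊕ 5)) gives 1.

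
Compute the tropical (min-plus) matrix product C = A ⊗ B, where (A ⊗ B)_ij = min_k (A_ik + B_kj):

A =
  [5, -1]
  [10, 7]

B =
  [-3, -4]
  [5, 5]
A ⊗ B =
  [2, 1]
  [7, 6]

Apply the min-plus product entry-by-entry:
  C[0][0] = min over k of (A[0][0] + B[0][0] = 5 + -3 = 2, A[0][1] + B[1][0] = -1 + 5 = 4) = 2 (attained at k = 0)
  C[0][1] = min over k of (A[0][0] + B[0][1] = 5 + -4 = 1, A[0][1] + B[1][1] = -1 + 5 = 4) = 1 (attained at k = 0)
  C[1][0] = min over k of (A[1][0] + B[0][0] = 10 + -3 = 7, A[1][1] + B[1][0] = 7 + 5 = 12) = 7 (attained at k = 0)
  C[1][1] = min over k of (A[1][0] + B[0][1] = 10 + -4 = 6, A[1][1] + B[1][1] = 7 + 5 = 12) = 6 (attained at k = 0)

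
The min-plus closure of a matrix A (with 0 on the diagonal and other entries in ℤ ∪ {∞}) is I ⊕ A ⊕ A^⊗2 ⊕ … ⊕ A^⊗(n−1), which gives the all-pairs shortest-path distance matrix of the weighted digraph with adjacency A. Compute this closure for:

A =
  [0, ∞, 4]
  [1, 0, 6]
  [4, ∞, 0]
Closure =
  [0, ∞, 4]
  [1, 0, 5]
  [4, ∞, 0]

This is the Floyd-Warshall all-pairs shortest-path computation. For each intermediate vertex k = 0, 1, …, 2, update dist[i][j] ← min(dist[i][j], dist[i][k] + dist[k][j]). The final matrix gives, for each (i, j), the minimum total weight of any directed path from i to j (possibly empty when i = j).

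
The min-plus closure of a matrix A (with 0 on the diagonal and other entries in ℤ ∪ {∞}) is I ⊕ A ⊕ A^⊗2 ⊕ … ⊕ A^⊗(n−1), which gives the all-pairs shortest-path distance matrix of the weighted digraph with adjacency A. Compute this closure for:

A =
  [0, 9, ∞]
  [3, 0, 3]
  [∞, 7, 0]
Closure =
  [0, 9, 12]
  [3, 0, 3]
  [10, 7, 0]

This is the Floyd-Warshall all-pairs shortest-path computation. For each intermediate vertex k = 0, 1, …, 2, update dist[i][j] ← min(dist[i][j], dist[i][k] + dist[k][j]). The final matrix gives, for each (i, j), the minimum total weight of any directed path from i to j (possibly empty when i = j).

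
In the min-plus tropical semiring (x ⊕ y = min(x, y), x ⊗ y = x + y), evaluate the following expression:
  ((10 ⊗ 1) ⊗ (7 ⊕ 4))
((10 ⊗ 1) ⊗ (7 ⊕ 4)) = 15

Expand innermost to outermost. Recall ⊕ takes the minimum of its arguments and ⊗ takes their sum. Working out the expression ((10 ⊗ 1) ⊗ (7 ⊕ 4)) gives 15.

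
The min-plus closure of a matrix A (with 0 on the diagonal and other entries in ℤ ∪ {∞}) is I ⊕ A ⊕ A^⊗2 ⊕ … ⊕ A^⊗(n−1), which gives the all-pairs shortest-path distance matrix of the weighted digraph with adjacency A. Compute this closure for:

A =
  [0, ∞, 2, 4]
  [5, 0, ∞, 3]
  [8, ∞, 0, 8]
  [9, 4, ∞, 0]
Closure =
  [0, 8, 2, 4]
  [5, 0, 7, 3]
  [8, 12, 0, 8]
  [9, 4, 11, 0]

This is the Floyd-Warshall all-pairs shortest-path computation. For each intermediate vertex k = 0, 1, …, 3, update dist[i][j] ← min(dist[i][j], dist[i][k] + dist[k][j]). The final matrix gives, for each (i, j), the minimum total weight of any directed path from i to j (possibly empty when i = j).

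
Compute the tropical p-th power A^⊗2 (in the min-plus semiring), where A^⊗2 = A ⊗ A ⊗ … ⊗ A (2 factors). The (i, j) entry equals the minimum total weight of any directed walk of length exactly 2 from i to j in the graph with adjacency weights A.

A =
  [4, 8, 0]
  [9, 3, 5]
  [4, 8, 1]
A^⊗2 =
  [4, 8, 1]
  [9, 6, 6]
  [5, 9, 2]

Each entry (A^⊗2)_ij equals the minimum over all length-2 walks i = v_0 → v_1 → … → v_2 = j of Σ_t A[v_t][v_{t+1}]. For example, for (i, j) = (0, 2) we minimise over 3 possible intermediate vertex sequences; the minimum is 1, attained along the walk 0 → 2 → 2.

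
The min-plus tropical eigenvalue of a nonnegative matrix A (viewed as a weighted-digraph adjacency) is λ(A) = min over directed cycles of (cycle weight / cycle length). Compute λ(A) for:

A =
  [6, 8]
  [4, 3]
λ(A) = 3

Enumerate directed cycles and compute their means (weight / length). Sample:
  cycle 0 → 0: weight = 6, length = 1, mean = 6/1 ≈ 6.000
  cycle 1 → 1: weight = 3, length = 1, mean = 3/1 ≈ 3.000
  cycle 0 → 1 → 0: weight = 12, length = 2, mean = 12/2 ≈ 6.000
  cycle 1 → 0 → 1: weight = 12, length = 2, mean = 12/2 ≈ 6.000
Minimum mean = 3.000, attained e.g. along the cycle 1 → 1 with weight 3 and length 1. So λ(A) = 3/1 = 3.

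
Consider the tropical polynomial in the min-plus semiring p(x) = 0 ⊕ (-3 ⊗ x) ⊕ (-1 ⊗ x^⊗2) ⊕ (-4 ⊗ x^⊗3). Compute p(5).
p(5) = 0

A tropical monomial a ⊗ x^⊗i evaluates to a + i · x. Evaluating each term at x = 5:
  Term 0 contributes 0 + 0 · 5 = 0
  Term 1 contributes -3 + 1 · 5 = 2
  Term 2 contributes -1 + 2 · 5 = 9
  Term 3 contributes -4 + 3 · 5 = 11
p(5) = ⊕ of these = min[0, 2, 9, 11] = 0.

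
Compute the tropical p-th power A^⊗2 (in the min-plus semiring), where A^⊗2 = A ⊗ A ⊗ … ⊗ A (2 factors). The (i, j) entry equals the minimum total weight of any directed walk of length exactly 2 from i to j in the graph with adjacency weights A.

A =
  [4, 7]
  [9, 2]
A^⊗2 =
  [8, 9]
  [11, 4]

Each entry (A^⊗2)_ij equals the minimum over all length-2 walks i = v_0 → v_1 → … → v_2 = j of Σ_t A[v_t][v_{t+1}]. For example, for (i, j) = (0, 1) we minimise over 2 possible intermediate vertex sequences; the minimum is 9, attained along the walk 0 → 1 → 1.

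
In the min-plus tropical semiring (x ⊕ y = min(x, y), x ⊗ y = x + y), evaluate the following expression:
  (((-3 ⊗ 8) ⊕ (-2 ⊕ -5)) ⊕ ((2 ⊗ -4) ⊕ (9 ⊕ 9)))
(((-3 ⊗ 8) ⊕ (-2 ⊕ -5)) ⊕ ((2 ⊗ -4) ⊕ (9 ⊕ 9))) = -5

Expand innermost to outermost. Recall ⊕ takes the minimum of its arguments and ⊗ takes their sum. Working out the expression (((-3 ⊗ 8) ⊕ (-2 ⊕ -5)) ⊕ ((2 ⊗ -4) ⊕ (9 ⊕ 9))) gives -5.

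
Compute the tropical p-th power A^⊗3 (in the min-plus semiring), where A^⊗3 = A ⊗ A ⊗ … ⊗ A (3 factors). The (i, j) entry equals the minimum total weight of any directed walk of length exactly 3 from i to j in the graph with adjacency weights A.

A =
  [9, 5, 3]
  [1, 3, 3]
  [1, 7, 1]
A^⊗3 =
  [5, 9, 5]
  [5, 9, 5]
  [3, 7, 3]

Each entry (A^⊗3)_ij equals the minimum over all length-3 walks i = v_0 → v_1 → … → v_3 = j of Σ_t A[v_t][v_{t+1}]. For example, for (i, j) = (0, 2) we minimise over 9 possible intermediate vertex sequences; the minimum is 5, attained along the walk 0 → 2 → 2 → 2.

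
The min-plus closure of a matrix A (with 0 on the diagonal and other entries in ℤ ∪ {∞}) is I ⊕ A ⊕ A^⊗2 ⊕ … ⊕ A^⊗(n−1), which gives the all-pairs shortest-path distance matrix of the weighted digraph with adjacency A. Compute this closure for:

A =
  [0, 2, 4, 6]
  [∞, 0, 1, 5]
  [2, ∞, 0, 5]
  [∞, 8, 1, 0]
Closure =
  [0, 2, 3, 6]
  [3, 0, 1, 5]
  [2, 4, 0, 5]
  [3, 5, 1, 0]

This is the Floyd-Warshall all-pairs shortest-path computation. For each intermediate vertex k = 0, 1, …, 3, update dist[i][j] ← min(dist[i][j], dist[i][k] + dist[k][j]). The final matrix gives, for each (i, j), the minimum total weight of any directed path from i to j (possibly empty when i = j).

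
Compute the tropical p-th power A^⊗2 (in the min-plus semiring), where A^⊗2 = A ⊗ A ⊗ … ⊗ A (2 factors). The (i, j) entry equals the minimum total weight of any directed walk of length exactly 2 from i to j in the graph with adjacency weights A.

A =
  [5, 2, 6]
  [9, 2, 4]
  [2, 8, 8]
A^⊗2 =
  [8, 4, 6]
  [6, 4, 6]
  [7, 4, 8]

Each entry (A^⊗2)_ij equals the minimum over all length-2 walks i = v_0 → v_1 → … → v_2 = j of Σ_t A[v_t][v_{t+1}]. For example, for (i, j) = (0, 2) we minimise over 3 possible intermediate vertex sequences; the minimum is 6, attained along the walk 0 → 1 → 2.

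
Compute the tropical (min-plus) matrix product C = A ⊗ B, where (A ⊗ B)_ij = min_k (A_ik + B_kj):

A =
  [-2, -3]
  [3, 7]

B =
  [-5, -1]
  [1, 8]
A ⊗ B =
  [-7, -3]
  [-2, 2]

Apply the min-plus product entry-by-entry:
  C[0][0] = min over k of (A[0][0] + B[0][0] = -2 + -5 = -7, A[0][1] + B[1][0] = -3 + 1 = -2) = -7 (attained at k = 0)
  C[0][1] = min over k of (A[0][0] + B[0][1] = -2 + -1 = -3, A[0][1] + B[1][1] = -3 + 8 = 5) = -3 (attained at k = 0)
  C[1][0] = min over k of (A[1][0] + B[0][0] = 3 + -5 = -2, A[1][1] + B[1][0] = 7 + 1 = 8) = -2 (attained at k = 0)
  C[1][1] = min over k of (A[1][0] + B[0][1] = 3 + -1 = 2, A[1][1] + B[1][1] = 7 + 8 = 15) = 2 (attained at k = 0)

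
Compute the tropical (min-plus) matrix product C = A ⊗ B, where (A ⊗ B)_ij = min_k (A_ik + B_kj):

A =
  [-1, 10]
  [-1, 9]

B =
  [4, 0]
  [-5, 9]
A ⊗ B =
  [3, -1]
  [3, -1]

Apply the min-plus product entry-by-entry:
  C[0][0] = min over k of (A[0][0] + B[0][0] = -1 + 4 = 3, A[0][1] + B[1][0] = 10 + -5 = 5) = 3 (attained at k = 0)
  C[0][1] = min over k of (A[0][0] + B[0][1] = -1 + 0 = -1, A[0][1] + B[1][1] = 10 + 9 = 19) = -1 (attained at k = 0)
  C[1][0] = min over k of (A[1][0] + B[0][0] = -1 + 4 = 3, A[1][1] + B[1][0] = 9 + -5 = 4) = 3 (attained at k = 0)
  C[1][1] = min over k of (A[1][0] + B[0][1] = -1 + 0 = -1, A[1][1] + B[1][1] = 9 + 9 = 18) = -1 (attained at k = 0)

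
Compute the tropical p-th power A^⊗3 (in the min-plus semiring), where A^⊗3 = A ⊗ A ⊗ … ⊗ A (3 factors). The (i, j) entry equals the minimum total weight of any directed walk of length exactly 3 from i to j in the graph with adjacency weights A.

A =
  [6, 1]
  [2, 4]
A^⊗3 =
  [7, 4]
  [5, 7]

Each entry (A^⊗3)_ij equals the minimum over all length-3 walks i = v_0 → v_1 → … → v_3 = j of Σ_t A[v_t][v_{t+1}]. For example, for (i, j) = (0, 1) we minimise over 4 possible intermediate vertex sequences; the minimum is 4, attained along the walk 0 → 1 → 0 → 1.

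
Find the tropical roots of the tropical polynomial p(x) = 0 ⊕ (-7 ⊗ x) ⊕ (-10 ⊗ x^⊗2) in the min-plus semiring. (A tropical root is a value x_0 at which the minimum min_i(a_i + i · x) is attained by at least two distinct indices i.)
Roots: {3, 7}

Each tropical root is a break point of the lower envelope of the lines y = a_i + i · x (there are 3 lines, with slopes 0, 1, ..., 2). Only the lines that attain the minimum somewhere contribute to roots; other lines are dominated. Here the surviving (envelope) indices are i = 2, i = 1, i = 0.
Intersections between consecutive envelope lines give the roots: for adjacent envelope indices i < j the intersection is x = (a_i − a_j) / (j − i). Reading off the sorted break points: {3, 7}.
Verification: at each break x_0, at least two indices attain the minimum of min_i(a_i + i · x_0).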